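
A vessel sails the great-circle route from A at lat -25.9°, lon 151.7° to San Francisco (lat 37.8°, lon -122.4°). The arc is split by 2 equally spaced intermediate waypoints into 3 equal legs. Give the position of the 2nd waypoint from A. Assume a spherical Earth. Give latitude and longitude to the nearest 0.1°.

≈ lat 19.4°, lon -155.6°

From cos δ = sin φ₁ sin φ₂ + cos φ₁ cos φ₂ cos Δλ, the central angle is δ ≈ 1.789 rad (102.5°).
Interpolate at f = 2/3 with slerp weights a = sin((1−f)δ)/sin δ ≈ 0.575, b = sin(fδ)/sin δ ≈ 0.952.
p = a·p₁ + b·p₂ ≈ (-0.859, -0.390, 0.332); φ = arcsin(p_z) ≈ 19.40°, λ = atan2(p_y, p_x) ≈ -155.59°.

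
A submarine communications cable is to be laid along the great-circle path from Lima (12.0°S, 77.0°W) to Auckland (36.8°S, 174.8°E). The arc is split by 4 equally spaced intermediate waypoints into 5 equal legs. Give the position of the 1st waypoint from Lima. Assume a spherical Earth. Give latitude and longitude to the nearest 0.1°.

Convert each endpoint to a unit vector on the sphere (x = cos φ cos λ, y = cos φ sin λ, z = sin φ).
The central angle between the endpoints is δ = arccos(p₁·p₂) ≈ 1.691 rad (96.9°).
Interpolate at f = 1/5 with slerp weights a = sin((1−f)δ)/sin δ ≈ 0.983, b = sin(fδ)/sin δ ≈ 0.334.
p = a·p₁ + b·p₂ ≈ (-0.050, -0.913, -0.405); φ = arcsin(p_z) ≈ -23.87°, λ = atan2(p_y, p_x) ≈ -93.14°.

≈ (23.9°S, 93.1°W)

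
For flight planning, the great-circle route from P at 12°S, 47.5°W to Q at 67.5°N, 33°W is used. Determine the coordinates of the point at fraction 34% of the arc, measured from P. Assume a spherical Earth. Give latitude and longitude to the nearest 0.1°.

≈ 15.1°N, 44.9°W

From cos δ = sin φ₁ sin φ₂ + cos φ₁ cos φ₂ cos Δλ, the central angle is δ ≈ 1.400 rad (80.2°).
Interpolate at f = 0.34 with slerp weights a = sin((1−f)δ)/sin δ ≈ 0.810, b = sin(fδ)/sin δ ≈ 0.465.
p = a·p₁ + b·p₂ ≈ (0.684, -0.681, 0.261); φ = arcsin(p_z) ≈ 15.14°, λ = atan2(p_y, p_x) ≈ -44.85°.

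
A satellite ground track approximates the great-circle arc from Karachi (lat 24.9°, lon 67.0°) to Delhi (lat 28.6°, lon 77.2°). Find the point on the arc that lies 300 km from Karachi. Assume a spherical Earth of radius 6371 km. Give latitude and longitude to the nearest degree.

Convert each endpoint to a unit vector on the sphere (x = cos φ cos λ, y = cos φ sin λ, z = sin φ).
The central angle between the endpoints is δ = arccos(p₁·p₂) ≈ 0.172 rad (9.8°). The total great-circle distance is δ·R ≈ 0.172 × 6371 ≈ 1093 km, so the target fraction is f = 300/1093 ≈ 0.275.
Interpolate at f ≈ 0.275 with slerp weights a = sin((1−f)δ)/sin δ ≈ 0.727, b = sin(fδ)/sin δ ≈ 0.276.
p = a·p₁ + b·p₂ ≈ (0.311, 0.843, 0.438); φ = arcsin(p_z) ≈ 25.99°, λ = atan2(p_y, p_x) ≈ 69.73°.

≈ lat 26°, lon 70°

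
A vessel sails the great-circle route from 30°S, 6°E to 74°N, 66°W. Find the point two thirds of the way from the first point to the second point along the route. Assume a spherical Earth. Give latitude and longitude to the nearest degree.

≈ 43°N, 16°W

Write both endpoints as unit vectors p₁, p₂ with components (cos φ cos λ, cos φ sin λ, sin φ).
The central angle between the endpoints is δ = arccos(p₁·p₂) ≈ 1.990 rad (114.0°).
Interpolate at f = 2/3 with slerp weights a = sin((1−f)δ)/sin δ ≈ 0.674, b = sin(fδ)/sin δ ≈ 1.062.
p = a·p₁ + b·p₂ ≈ (0.700, -0.206, 0.684); φ = arcsin(p_z) ≈ 43.16°, λ = atan2(p_y, p_x) ≈ -16.44°.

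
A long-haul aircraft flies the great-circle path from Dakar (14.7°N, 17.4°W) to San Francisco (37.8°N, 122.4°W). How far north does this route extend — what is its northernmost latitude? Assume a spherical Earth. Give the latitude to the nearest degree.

≈ 42°N

The great circle lies in the plane with unit normal n̂ = (p₁ × p₂)/|p₁ × p₂|.
Here n̂_z ≈ -0.739; the vertex latitude is φ_max = arccos|n̂_z| ≈ 42.4°.
Check via Clairaut: cos φ_max = |cos φ₁| · sin C = cos(14.7°)·sin(49.8°) ≈ 0.739, again giving ≈ 42.4°.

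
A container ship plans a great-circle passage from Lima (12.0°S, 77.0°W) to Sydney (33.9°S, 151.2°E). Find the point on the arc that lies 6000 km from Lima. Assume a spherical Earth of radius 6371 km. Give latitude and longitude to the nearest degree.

≈ 44°S, 128°W

Convert each endpoint to a unit vector on the sphere (x = cos φ cos λ, y = cos φ sin λ, z = sin φ).
The central angle between the endpoints is δ = arccos(p₁·p₂) ≈ 2.010 rad (115.2°). The total great-circle distance is δ·R ≈ 2.010 × 6371 ≈ 12805 km, so the target fraction is f = 6000/12805 ≈ 0.469.
Interpolate at f ≈ 0.469 with slerp weights a = sin((1−f)δ)/sin δ ≈ 0.968, b = sin(fδ)/sin δ ≈ 0.893.
p = a·p₁ + b·p₂ ≈ (-0.437, -0.566, -0.700); φ = arcsin(p_z) ≈ -44.39°, λ = atan2(p_y, p_x) ≈ -127.68°.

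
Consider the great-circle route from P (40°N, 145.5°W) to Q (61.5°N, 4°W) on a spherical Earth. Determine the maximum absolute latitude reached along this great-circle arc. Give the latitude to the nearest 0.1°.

The great circle lies in the plane with unit normal n̂ = (p₁ × p₂)/|p₁ × p₂|.
Here n̂_z ≈ +0.237; the vertex latitude is φ_max = arccos|n̂_z| ≈ 76.3°.
Check via Clairaut: cos φ_max = |cos φ₁| · sin C = cos(40.0°)·sin(18.0°) ≈ 0.237, again giving ≈ 76.3°.

≈ 76.3°N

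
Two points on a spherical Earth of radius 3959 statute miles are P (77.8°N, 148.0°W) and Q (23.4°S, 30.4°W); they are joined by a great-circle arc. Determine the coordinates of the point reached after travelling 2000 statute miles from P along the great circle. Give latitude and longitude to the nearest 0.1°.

Write both endpoints as unit vectors p₁, p₂ with components (cos φ cos λ, cos φ sin λ, sin φ).
The central angle between the endpoints is δ = arccos(p₁·p₂) ≈ 2.069 rad (118.6°). The total great-circle distance is δ·R ≈ 2.069 × 3959 ≈ 8192 mi, so the target fraction is f = 2000/8192 ≈ 0.244.
Interpolate at f ≈ 0.244 with slerp weights a = sin((1−f)δ)/sin δ ≈ 1.138, b = sin(fδ)/sin δ ≈ 0.551.
p = a·p₁ + b·p₂ ≈ (0.232, -0.383, 0.894); φ = arcsin(p_z) ≈ 63.37°, λ = atan2(p_y, p_x) ≈ -58.81°.

≈ (63.4°N, 58.8°W)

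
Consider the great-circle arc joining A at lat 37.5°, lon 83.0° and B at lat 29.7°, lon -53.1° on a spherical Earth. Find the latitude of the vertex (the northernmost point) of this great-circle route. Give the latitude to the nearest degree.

The great circle lies in the plane with unit normal n̂ = (p₁ × p₂)/|p₁ × p₂|.
Here n̂_z ≈ -0.487; the vertex latitude is φ_max = arccos|n̂_z| ≈ 60.8°.
Check via Clairaut: cos φ_max = |cos φ₁| · sin C = cos(37.5°)·sin(37.9°) ≈ 0.487, again giving ≈ 60.8°.

≈ 61°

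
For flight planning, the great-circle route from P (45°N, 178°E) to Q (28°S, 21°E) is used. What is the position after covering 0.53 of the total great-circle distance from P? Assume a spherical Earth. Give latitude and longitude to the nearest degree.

≈ (30°N, 67°E)

Write both endpoints as unit vectors p₁, p₂ with components (cos φ cos λ, cos φ sin λ, sin φ).
The central angle between the endpoints is δ = arccos(p₁·p₂) ≈ 2.706 rad (155.0°).
Interpolate at f = 0.53 with slerp weights a = sin((1−f)δ)/sin δ ≈ 2.265, b = sin(fδ)/sin δ ≈ 2.349.
p = a·p₁ + b·p₂ ≈ (0.335, 0.799, 0.499); φ = arcsin(p_z) ≈ 29.96°, λ = atan2(p_y, p_x) ≈ 67.26°.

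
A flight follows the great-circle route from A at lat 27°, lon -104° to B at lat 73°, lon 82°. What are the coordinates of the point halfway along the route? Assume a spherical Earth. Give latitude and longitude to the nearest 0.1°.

≈ lat 66.9°, lon -106.9°

Convert each endpoint to a unit vector on the sphere (x = cos φ cos λ, y = cos φ sin λ, z = sin φ).
The central angle between the endpoints is δ = arccos(p₁·p₂) ≈ 1.395 rad (79.9°).
Interpolate at f = 1/2 with slerp weights a = sin((1−f)δ)/sin δ ≈ 0.652, b = sin(fδ)/sin δ ≈ 0.652.
p = a·p₁ + b·p₂ ≈ (-0.114, -0.375, 0.920); φ = arcsin(p_z) ≈ 66.92°, λ = atan2(p_y, p_x) ≈ -106.91°.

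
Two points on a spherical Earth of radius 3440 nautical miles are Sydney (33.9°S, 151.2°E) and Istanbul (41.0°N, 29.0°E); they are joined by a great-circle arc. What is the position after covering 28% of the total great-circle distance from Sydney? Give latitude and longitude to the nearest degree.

Convert each endpoint to a unit vector on the sphere (x = cos φ cos λ, y = cos φ sin λ, z = sin φ).
The central angle between the endpoints is δ = arccos(p₁·p₂) ≈ 2.346 rad (134.4°).
Interpolate at f = 0.28 with slerp weights a = sin((1−f)δ)/sin δ ≈ 1.390, b = sin(fδ)/sin δ ≈ 0.855.
p = a·p₁ + b·p₂ ≈ (-0.447, 0.869, -0.215); φ = arcsin(p_z) ≈ -12.39°, λ = atan2(p_y, p_x) ≈ 117.22°.

≈ 12°S, 117°E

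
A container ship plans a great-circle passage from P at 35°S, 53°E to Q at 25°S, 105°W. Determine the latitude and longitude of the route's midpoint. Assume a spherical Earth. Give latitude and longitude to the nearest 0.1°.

≈ 71.1°S, 40.6°W

The haversine formula gives a central angle δ ≈ 2.033 rad (116.5°) between the endpoints.
Interpolate at f = 1/2 with slerp weights a = sin((1−f)δ)/sin δ ≈ 0.950, b = sin(fδ)/sin δ ≈ 0.950.
p = a·p₁ + b·p₂ ≈ (0.245, -0.210, -0.946); φ = arcsin(p_z) ≈ -71.15°, λ = atan2(p_y, p_x) ≈ -40.57°.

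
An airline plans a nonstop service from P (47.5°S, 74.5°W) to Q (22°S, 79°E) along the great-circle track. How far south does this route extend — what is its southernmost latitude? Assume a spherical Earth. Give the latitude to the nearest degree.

The great circle lies in the plane with unit normal n̂ = (p₁ × p₂)/|p₁ × p₂|.
Here n̂_z ≈ +0.292; the vertex latitude is φ_max = arccos|n̂_z| ≈ 73.1°.

≈ 73°S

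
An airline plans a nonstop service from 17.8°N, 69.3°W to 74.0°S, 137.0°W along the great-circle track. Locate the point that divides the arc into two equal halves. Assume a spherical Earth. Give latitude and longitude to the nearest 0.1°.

≈ 31.1°S, 82.9°W

Write both endpoints as unit vectors p₁, p₂ with components (cos φ cos λ, cos φ sin λ, sin φ).
The central angle between the endpoints is δ = arccos(p₁·p₂) ≈ 1.766 rad (101.2°).
Interpolate at f = 1/2 with slerp weights a = sin((1−f)δ)/sin δ ≈ 0.788, b = sin(fδ)/sin δ ≈ 0.788.
p = a·p₁ + b·p₂ ≈ (0.106, -0.850, -0.516); φ = arcsin(p_z) ≈ -31.09°, λ = atan2(p_y, p_x) ≈ -82.87°.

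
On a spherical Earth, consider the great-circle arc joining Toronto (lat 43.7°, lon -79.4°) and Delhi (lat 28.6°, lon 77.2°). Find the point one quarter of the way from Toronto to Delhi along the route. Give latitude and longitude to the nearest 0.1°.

Write both endpoints as unit vectors p₁, p₂ with components (cos φ cos λ, cos φ sin λ, sin φ).
The central angle between the endpoints is δ = arccos(p₁·p₂) ≈ 1.825 rad (104.6°).
Interpolate at f = 1/4 with slerp weights a = sin((1−f)δ)/sin δ ≈ 1.012, b = sin(fδ)/sin δ ≈ 0.455.
p = a·p₁ + b·p₂ ≈ (0.223, -0.330, 0.917); φ = arcsin(p_z) ≈ 66.55°, λ = atan2(p_y, p_x) ≈ -55.89°.

≈ lat 66.5°, lon -55.9°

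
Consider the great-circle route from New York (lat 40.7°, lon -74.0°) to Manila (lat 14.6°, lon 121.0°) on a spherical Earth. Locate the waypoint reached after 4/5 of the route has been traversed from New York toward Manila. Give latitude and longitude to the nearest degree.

From cos δ = sin φ₁ sin φ₂ + cos φ₁ cos φ₂ cos Δλ, the central angle is δ ≈ 2.146 rad (123.0°).
Interpolate at f = 4/5 with slerp weights a = sin((1−f)δ)/sin δ ≈ 0.496, b = sin(fδ)/sin δ ≈ 1.179.
p = a·p₁ + b·p₂ ≈ (-0.484, 0.617, 0.621); φ = arcsin(p_z) ≈ 38.37°, λ = atan2(p_y, p_x) ≈ 128.13°.

≈ lat 38°, lon 128°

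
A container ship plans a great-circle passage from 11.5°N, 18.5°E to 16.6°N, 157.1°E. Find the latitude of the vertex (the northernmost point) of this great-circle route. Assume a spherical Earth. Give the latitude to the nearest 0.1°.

The great circle lies in the plane with unit normal n̂ = (p₁ × p₂)/|p₁ × p₂|.
Here n̂_z ≈ +0.815; the vertex latitude is φ_max = arccos|n̂_z| ≈ 35.4°.

≈ 35.4°N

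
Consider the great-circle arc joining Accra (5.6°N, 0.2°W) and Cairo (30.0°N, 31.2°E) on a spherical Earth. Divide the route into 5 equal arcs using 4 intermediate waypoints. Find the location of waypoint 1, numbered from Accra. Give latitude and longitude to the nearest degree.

Convert each endpoint to a unit vector on the sphere (x = cos φ cos λ, y = cos φ sin λ, z = sin φ).
The central angle between the endpoints is δ = arccos(p₁·p₂) ≈ 0.669 rad (38.3°).
Interpolate at f = 1/5 with slerp weights a = sin((1−f)δ)/sin δ ≈ 0.822, b = sin(fδ)/sin δ ≈ 0.215.
p = a·p₁ + b·p₂ ≈ (0.978, 0.094, 0.188); φ = arcsin(p_z) ≈ 10.82°, λ = atan2(p_y, p_x) ≈ 5.47°.

≈ 11°N, 5°E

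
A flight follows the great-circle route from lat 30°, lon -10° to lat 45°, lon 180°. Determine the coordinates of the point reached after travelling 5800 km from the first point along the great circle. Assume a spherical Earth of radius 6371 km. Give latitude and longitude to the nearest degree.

From cos δ = sin φ₁ sin φ₂ + cos φ₁ cos φ₂ cos Δλ, the central angle is δ ≈ 1.823 rad (104.4°). The total great-circle distance is δ·R ≈ 1.823 × 6371 ≈ 11614 km, so the target fraction is f = 5800/11614 ≈ 0.499.
Interpolate at f ≈ 0.499 with slerp weights a = sin((1−f)δ)/sin δ ≈ 0.817, b = sin(fδ)/sin δ ≈ 0.816.
p = a·p₁ + b·p₂ ≈ (0.120, -0.123, 0.985); φ = arcsin(p_z) ≈ 80.11°, λ = atan2(p_y, p_x) ≈ -45.66°.

≈ lat 80°, lon -46°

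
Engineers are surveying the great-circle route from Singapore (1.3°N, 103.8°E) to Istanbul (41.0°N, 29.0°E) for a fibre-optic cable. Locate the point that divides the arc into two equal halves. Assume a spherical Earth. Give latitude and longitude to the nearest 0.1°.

≈ (25.8°N, 72.5°E)

Write both endpoints as unit vectors p₁, p₂ with components (cos φ cos λ, cos φ sin λ, sin φ).
The central angle between the endpoints is δ = arccos(p₁·p₂) ≈ 1.356 rad (77.7°).
Interpolate at f = 1/2 with slerp weights a = sin((1−f)δ)/sin δ ≈ 0.642, b = sin(fδ)/sin δ ≈ 0.642.
p = a·p₁ + b·p₂ ≈ (0.271, 0.858, 0.436); φ = arcsin(p_z) ≈ 25.84°, λ = atan2(p_y, p_x) ≈ 72.49°.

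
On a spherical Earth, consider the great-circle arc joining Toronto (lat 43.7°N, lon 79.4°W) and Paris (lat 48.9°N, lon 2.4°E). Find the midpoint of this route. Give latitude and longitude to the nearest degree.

≈ lat 54°N, lon 41°W

Write both endpoints as unit vectors p₁, p₂ with components (cos φ cos λ, cos φ sin λ, sin φ).
The central angle between the endpoints is δ = arccos(p₁·p₂) ≈ 0.942 rad (54.0°).
Interpolate at f = 1/2 with slerp weights a = sin((1−f)δ)/sin δ ≈ 0.561, b = sin(fδ)/sin δ ≈ 0.561.
p = a·p₁ + b·p₂ ≈ (0.443, -0.383, 0.810); φ = arcsin(p_z) ≈ 54.14°, λ = atan2(p_y, p_x) ≈ -40.86°.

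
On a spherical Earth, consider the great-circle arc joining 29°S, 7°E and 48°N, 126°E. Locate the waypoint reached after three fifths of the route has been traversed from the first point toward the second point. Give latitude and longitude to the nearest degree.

≈ 27°N, 64°E

Write both endpoints as unit vectors p₁, p₂ with components (cos φ cos λ, cos φ sin λ, sin φ).
The central angle between the endpoints is δ = arccos(p₁·p₂) ≈ 2.271 rad (130.1°).
Interpolate at f = 3/5 with slerp weights a = sin((1−f)δ)/sin δ ≈ 1.031, b = sin(fδ)/sin δ ≈ 1.279.
p = a·p₁ + b·p₂ ≈ (0.392, 0.802, 0.451); φ = arcsin(p_z) ≈ 26.79°, λ = atan2(p_y, p_x) ≈ 63.98°.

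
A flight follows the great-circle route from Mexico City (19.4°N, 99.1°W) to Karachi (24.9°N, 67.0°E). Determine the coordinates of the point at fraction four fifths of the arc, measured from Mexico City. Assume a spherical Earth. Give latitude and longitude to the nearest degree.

≈ 50°N, 54°E

Convert each endpoint to a unit vector on the sphere (x = cos φ cos λ, y = cos φ sin λ, z = sin φ).
The central angle between the endpoints is δ = arccos(p₁·p₂) ≈ 2.333 rad (133.7°).
Interpolate at f = 4/5 with slerp weights a = sin((1−f)δ)/sin δ ≈ 0.622, b = sin(fδ)/sin δ ≈ 1.323.
p = a·p₁ + b·p₂ ≈ (0.376, 0.525, 0.764); φ = arcsin(p_z) ≈ 49.78°, λ = atan2(p_y, p_x) ≈ 54.39°.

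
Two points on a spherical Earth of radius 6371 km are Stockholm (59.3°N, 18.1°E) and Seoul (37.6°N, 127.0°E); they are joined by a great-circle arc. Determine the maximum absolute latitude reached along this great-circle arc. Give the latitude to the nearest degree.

≈ 65°N

The great circle lies in the plane with unit normal n̂ = (p₁ × p₂)/|p₁ × p₂|.
Here n̂_z ≈ +0.416; the vertex latitude is φ_max = arccos|n̂_z| ≈ 65.4°.
Check via Clairaut: cos φ_max = |cos φ₁| · sin C = cos(59.3°)·sin(54.6°) ≈ 0.416, again giving ≈ 65.4°.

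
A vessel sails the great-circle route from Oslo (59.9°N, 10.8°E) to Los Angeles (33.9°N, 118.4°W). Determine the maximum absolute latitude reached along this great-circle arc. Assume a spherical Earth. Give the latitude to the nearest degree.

The great circle lies in the plane with unit normal n̂ = (p₁ × p₂)/|p₁ × p₂|.
Here n̂_z ≈ -0.331; the vertex latitude is φ_max = arccos|n̂_z| ≈ 70.7°.

≈ 71°N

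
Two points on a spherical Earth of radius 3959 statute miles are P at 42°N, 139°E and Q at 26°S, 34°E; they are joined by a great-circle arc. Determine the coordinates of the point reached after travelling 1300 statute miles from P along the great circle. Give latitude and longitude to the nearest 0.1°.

≈ 36.0°N, 116.0°E

Write both endpoints as unit vectors p₁, p₂ with components (cos φ cos λ, cos φ sin λ, sin φ).
The central angle between the endpoints is δ = arccos(p₁·p₂) ≈ 2.056 rad (117.8°). The total great-circle distance is δ·R ≈ 2.056 × 3959 ≈ 8139 mi, so the target fraction is f = 1300/8139 ≈ 0.160.
Interpolate at f ≈ 0.160 with slerp weights a = sin((1−f)δ)/sin δ ≈ 1.117, b = sin(fδ)/sin δ ≈ 0.365.
p = a·p₁ + b·p₂ ≈ (-0.355, 0.728, 0.587); φ = arcsin(p_z) ≈ 35.97°, λ = atan2(p_y, p_x) ≈ 115.98°.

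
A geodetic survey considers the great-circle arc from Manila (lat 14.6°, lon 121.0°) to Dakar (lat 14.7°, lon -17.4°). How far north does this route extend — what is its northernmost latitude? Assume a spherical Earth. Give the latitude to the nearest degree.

≈ 36°

The great circle lies in the plane with unit normal n̂ = (p₁ × p₂)/|p₁ × p₂|.
Here n̂_z ≈ -0.805; the vertex latitude is φ_max = arccos|n̂_z| ≈ 36.4°.
Check via Clairaut: cos φ_max = |cos φ₁| · sin C = cos(14.6°)·sin(56.3°) ≈ 0.805, again giving ≈ 36.4°.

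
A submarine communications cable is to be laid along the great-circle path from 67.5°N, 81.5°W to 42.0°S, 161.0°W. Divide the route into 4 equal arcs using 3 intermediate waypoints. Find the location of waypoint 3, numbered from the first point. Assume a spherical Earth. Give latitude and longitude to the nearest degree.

≈ 13°S, 147°W

Write both endpoints as unit vectors p₁, p₂ with components (cos φ cos λ, cos φ sin λ, sin φ).
The central angle between the endpoints is δ = arccos(p₁·p₂) ≈ 2.173 rad (124.5°).
Interpolate at f = 3/4 with slerp weights a = sin((1−f)δ)/sin δ ≈ 0.627, b = sin(fδ)/sin δ ≈ 1.211.
p = a·p₁ + b·p₂ ≈ (-0.816, -0.530, -0.231); φ = arcsin(p_z) ≈ -13.36°, λ = atan2(p_y, p_x) ≈ -146.96°.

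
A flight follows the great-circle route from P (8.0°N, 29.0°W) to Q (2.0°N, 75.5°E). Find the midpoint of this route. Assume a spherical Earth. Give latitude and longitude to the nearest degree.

≈ (8°N, 24°E)

The haversine formula gives a central angle δ ≈ 1.816 rad (104.1°) between the endpoints.
Interpolate at f = 1/2 with slerp weights a = sin((1−f)δ)/sin δ ≈ 0.813, b = sin(fδ)/sin δ ≈ 0.813.
p = a·p₁ + b·p₂ ≈ (0.907, 0.396, 0.141); φ = arcsin(p_z) ≈ 8.13°, λ = atan2(p_y, p_x) ≈ 23.59°.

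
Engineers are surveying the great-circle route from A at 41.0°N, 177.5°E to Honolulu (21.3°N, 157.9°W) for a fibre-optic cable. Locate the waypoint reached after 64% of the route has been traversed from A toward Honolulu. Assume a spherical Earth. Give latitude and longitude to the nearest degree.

Convert each endpoint to a unit vector on the sphere (x = cos φ cos λ, y = cos φ sin λ, z = sin φ).
The central angle between the endpoints is δ = arccos(p₁·p₂) ≈ 0.500 rad (28.6°).
Interpolate at f = 0.64 with slerp weights a = sin((1−f)δ)/sin δ ≈ 0.373, b = sin(fδ)/sin δ ≈ 0.656.
p = a·p₁ + b·p₂ ≈ (-0.848, -0.218, 0.483); φ = arcsin(p_z) ≈ 28.90°, λ = atan2(p_y, p_x) ≈ -165.60°.

≈ 29°N, 166°W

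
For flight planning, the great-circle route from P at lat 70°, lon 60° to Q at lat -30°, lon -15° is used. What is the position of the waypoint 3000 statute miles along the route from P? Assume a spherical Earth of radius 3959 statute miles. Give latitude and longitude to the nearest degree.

From cos δ = sin φ₁ sin φ₂ + cos φ₁ cos φ₂ cos Δλ, the central angle is δ ≈ 1.975 rad (113.2°). The total great-circle distance is δ·R ≈ 1.975 × 3959 ≈ 7819 mi, so the target fraction is f = 3000/7819 ≈ 0.384.
Interpolate at f ≈ 0.384 with slerp weights a = sin((1−f)δ)/sin δ ≈ 1.020, b = sin(fδ)/sin δ ≈ 0.748.
p = a·p₁ + b·p₂ ≈ (0.800, 0.135, 0.585); φ = arcsin(p_z) ≈ 35.80°, λ = atan2(p_y, p_x) ≈ 9.56°.

≈ lat 36°, lon 10°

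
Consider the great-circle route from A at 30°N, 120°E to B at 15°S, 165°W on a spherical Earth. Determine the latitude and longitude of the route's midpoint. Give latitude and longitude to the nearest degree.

Write both endpoints as unit vectors p₁, p₂ with components (cos φ cos λ, cos φ sin λ, sin φ).
The central angle between the endpoints is δ = arccos(p₁·p₂) ≈ 1.484 rad (85.0°).
Interpolate at f = 1/2 with slerp weights a = sin((1−f)δ)/sin δ ≈ 0.678, b = sin(fδ)/sin δ ≈ 0.678.
p = a·p₁ + b·p₂ ≈ (-0.926, 0.339, 0.164); φ = arcsin(p_z) ≈ 9.41°, λ = atan2(p_y, p_x) ≈ 159.90°.

≈ 9°N, 160°E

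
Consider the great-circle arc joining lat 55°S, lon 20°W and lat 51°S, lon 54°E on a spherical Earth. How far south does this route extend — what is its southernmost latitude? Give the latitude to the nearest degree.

≈ 59°S

The great circle lies in the plane with unit normal n̂ = (p₁ × p₂)/|p₁ × p₂|.
Here n̂_z ≈ +0.513; the vertex latitude is φ_max = arccos|n̂_z| ≈ 59.2°.
Check via Clairaut: cos φ_max = |cos φ₁| · sin C = cos(55.0°)·sin(116.7°) ≈ 0.513, again giving ≈ 59.2°.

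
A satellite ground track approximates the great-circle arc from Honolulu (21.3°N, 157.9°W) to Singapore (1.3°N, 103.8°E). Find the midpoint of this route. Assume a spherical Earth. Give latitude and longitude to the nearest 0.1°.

≈ 17.0°N, 150.6°E

Write both endpoints as unit vectors p₁, p₂ with components (cos φ cos λ, cos φ sin λ, sin φ).
The central angle between the endpoints is δ = arccos(p₁·p₂) ≈ 1.697 rad (97.3°).
Interpolate at f = 1/2 with slerp weights a = sin((1−f)δ)/sin δ ≈ 0.756, b = sin(fδ)/sin δ ≈ 0.756.
p = a·p₁ + b·p₂ ≈ (-0.833, 0.469, 0.292); φ = arcsin(p_z) ≈ 16.97°, λ = atan2(p_y, p_x) ≈ 150.62°.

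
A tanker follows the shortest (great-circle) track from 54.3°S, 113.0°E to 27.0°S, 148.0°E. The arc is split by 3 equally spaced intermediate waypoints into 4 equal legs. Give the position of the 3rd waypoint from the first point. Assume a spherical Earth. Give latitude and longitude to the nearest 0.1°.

≈ 34.7°S, 141.8°E

Write both endpoints as unit vectors p₁, p₂ with components (cos φ cos λ, cos φ sin λ, sin φ).
The central angle between the endpoints is δ = arccos(p₁·p₂) ≈ 0.652 rad (37.4°).
Interpolate at f = 3/4 with slerp weights a = sin((1−f)δ)/sin δ ≈ 0.267, b = sin(fδ)/sin δ ≈ 0.774.
p = a·p₁ + b·p₂ ≈ (-0.646, 0.509, -0.569); φ = arcsin(p_z) ≈ -34.66°, λ = atan2(p_y, p_x) ≈ 141.75°.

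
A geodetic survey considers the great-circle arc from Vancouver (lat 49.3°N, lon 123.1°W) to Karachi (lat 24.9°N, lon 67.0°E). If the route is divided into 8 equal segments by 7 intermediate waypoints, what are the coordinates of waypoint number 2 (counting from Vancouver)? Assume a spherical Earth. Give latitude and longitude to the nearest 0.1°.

≈ lat 74.7°N, lon 139.2°W

From cos δ = sin φ₁ sin φ₂ + cos φ₁ cos φ₂ cos Δλ, the central angle is δ ≈ 1.837 rad (105.3°).
Interpolate at f = 2/8 with slerp weights a = sin((1−f)δ)/sin δ ≈ 1.017, b = sin(fδ)/sin δ ≈ 0.459.
p = a·p₁ + b·p₂ ≈ (-0.199, -0.172, 0.965); φ = arcsin(p_z) ≈ 74.73°, λ = atan2(p_y, p_x) ≈ -139.21°.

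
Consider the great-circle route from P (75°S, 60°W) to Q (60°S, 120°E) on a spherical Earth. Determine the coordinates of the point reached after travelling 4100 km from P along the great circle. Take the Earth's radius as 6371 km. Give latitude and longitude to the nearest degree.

≈ (68°S, 120°E)

Write both endpoints as unit vectors p₁, p₂ with components (cos φ cos λ, cos φ sin λ, sin φ).
The central angle between the endpoints is δ = arccos(p₁·p₂) ≈ 0.785 rad (45.0°). The total great-circle distance is δ·R ≈ 0.785 × 6371 ≈ 5004 km, so the target fraction is f = 4100/5004 ≈ 0.819.
Interpolate at f ≈ 0.819 with slerp weights a = sin((1−f)δ)/sin δ ≈ 0.200, b = sin(fδ)/sin δ ≈ 0.849.
p = a·p₁ + b·p₂ ≈ (-0.186, 0.323, -0.928); φ = arcsin(p_z) ≈ -68.13°, λ = atan2(p_y, p_x) ≈ 120.00°.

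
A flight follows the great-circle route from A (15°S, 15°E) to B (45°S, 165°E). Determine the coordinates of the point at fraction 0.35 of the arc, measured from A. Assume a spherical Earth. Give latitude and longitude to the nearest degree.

Convert each endpoint to a unit vector on the sphere (x = cos φ cos λ, y = cos φ sin λ, z = sin φ).
The central angle between the endpoints is δ = arccos(p₁·p₂) ≈ 1.992 rad (114.1°).
Interpolate at f = 0.35 with slerp weights a = sin((1−f)δ)/sin δ ≈ 1.054, b = sin(fδ)/sin δ ≈ 0.703.
p = a·p₁ + b·p₂ ≈ (0.503, 0.392, -0.770); φ = arcsin(p_z) ≈ -50.37°, λ = atan2(p_y, p_x) ≈ 37.94°.

≈ (50°S, 38°E)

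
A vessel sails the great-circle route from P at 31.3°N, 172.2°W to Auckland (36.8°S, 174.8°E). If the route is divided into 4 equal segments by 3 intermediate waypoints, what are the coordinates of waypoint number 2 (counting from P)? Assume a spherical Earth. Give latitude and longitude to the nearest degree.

From cos δ = sin φ₁ sin φ₂ + cos φ₁ cos φ₂ cos Δλ, the central angle is δ ≈ 1.207 rad (69.2°).
Interpolate at f = 2/4 with slerp weights a = sin((1−f)δ)/sin δ ≈ 0.607, b = sin(fδ)/sin δ ≈ 0.607.
p = a·p₁ + b·p₂ ≈ (-0.998, -0.026, -0.048); φ = arcsin(p_z) ≈ -2.77°, λ = atan2(p_y, p_x) ≈ -178.49°.

≈ 3°S, 178°W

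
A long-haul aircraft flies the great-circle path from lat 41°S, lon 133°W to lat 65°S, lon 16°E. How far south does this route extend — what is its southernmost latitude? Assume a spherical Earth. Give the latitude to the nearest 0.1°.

≈ 80.0°S

The great circle lies in the plane with unit normal n̂ = (p₁ × p₂)/|p₁ × p₂|.
Here n̂_z ≈ +0.173; the vertex latitude is φ_max = arccos|n̂_z| ≈ 80.0°.
Check via Clairaut: cos φ_max = |cos φ₁| · sin C = cos(41.0°)·sin(166.7°) ≈ 0.173, again giving ≈ 80.0°.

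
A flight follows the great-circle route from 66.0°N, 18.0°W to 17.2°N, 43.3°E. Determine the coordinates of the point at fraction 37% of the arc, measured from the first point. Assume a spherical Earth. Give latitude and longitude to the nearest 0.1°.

≈ 51.8°N, 18.9°E

Write both endpoints as unit vectors p₁, p₂ with components (cos φ cos λ, cos φ sin λ, sin φ).
The central angle between the endpoints is δ = arccos(p₁·p₂) ≈ 1.096 rad (62.8°).
Interpolate at f = 0.37 with slerp weights a = sin((1−f)δ)/sin δ ≈ 0.716, b = sin(fδ)/sin δ ≈ 0.444.
p = a·p₁ + b·p₂ ≈ (0.585, 0.201, 0.785); φ = arcsin(p_z) ≈ 51.76°, λ = atan2(p_y, p_x) ≈ 18.92°.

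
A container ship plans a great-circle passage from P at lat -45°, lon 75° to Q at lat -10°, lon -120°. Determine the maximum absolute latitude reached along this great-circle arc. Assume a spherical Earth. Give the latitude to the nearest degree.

The great circle lies in the plane with unit normal n̂ = (p₁ × p₂)/|p₁ × p₂|.
Here n̂_z ≈ +0.216; the vertex latitude is φ_max = arccos|n̂_z| ≈ 77.5°.
Check via Clairaut: cos φ_max = |cos φ₁| · sin C = cos(45.0°)·sin(162.2°) ≈ 0.216, again giving ≈ 77.5°.

≈ -78°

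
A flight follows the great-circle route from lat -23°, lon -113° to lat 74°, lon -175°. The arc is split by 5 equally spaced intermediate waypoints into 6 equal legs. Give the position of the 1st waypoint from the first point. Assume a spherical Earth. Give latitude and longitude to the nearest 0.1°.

Convert each endpoint to a unit vector on the sphere (x = cos φ cos λ, y = cos φ sin λ, z = sin φ).
The central angle between the endpoints is δ = arccos(p₁·p₂) ≈ 1.830 rad (104.9°).
Interpolate at f = 1/6 with slerp weights a = sin((1−f)δ)/sin δ ≈ 1.034, b = sin(fδ)/sin δ ≈ 0.311.
p = a·p₁ + b·p₂ ≈ (-0.457, -0.883, -0.105); φ = arcsin(p_z) ≈ -6.04°, λ = atan2(p_y, p_x) ≈ -117.36°.

≈ lat -6.0°, lon -117.4°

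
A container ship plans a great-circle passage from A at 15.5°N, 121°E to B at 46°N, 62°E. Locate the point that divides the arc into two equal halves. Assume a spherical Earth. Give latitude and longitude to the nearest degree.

Convert each endpoint to a unit vector on the sphere (x = cos φ cos λ, y = cos φ sin λ, z = sin φ).
The central angle between the endpoints is δ = arccos(p₁·p₂) ≈ 1.004 rad (57.5°).
Interpolate at f = 1/2 with slerp weights a = sin((1−f)δ)/sin δ ≈ 0.570, b = sin(fδ)/sin δ ≈ 0.570.
p = a·p₁ + b·p₂ ≈ (-0.097, 0.821, 0.563); φ = arcsin(p_z) ≈ 34.24°, λ = atan2(p_y, p_x) ≈ 96.74°.

≈ 34°N, 97°E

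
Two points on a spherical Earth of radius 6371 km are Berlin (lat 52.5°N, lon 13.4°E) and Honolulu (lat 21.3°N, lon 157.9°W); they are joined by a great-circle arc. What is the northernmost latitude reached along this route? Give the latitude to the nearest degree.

≈ 85°N

The great circle lies in the plane with unit normal n̂ = (p₁ × p₂)/|p₁ × p₂|.
Here n̂_z ≈ -0.089; the vertex latitude is φ_max = arccos|n̂_z| ≈ 84.9°.
Check via Clairaut: cos φ_max = |cos φ₁| · sin C = cos(52.5°)·sin(8.4°) ≈ 0.089, again giving ≈ 84.9°.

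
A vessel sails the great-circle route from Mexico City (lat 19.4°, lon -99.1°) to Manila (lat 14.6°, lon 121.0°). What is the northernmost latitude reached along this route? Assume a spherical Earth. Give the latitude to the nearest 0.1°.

The great circle lies in the plane with unit normal n̂ = (p₁ × p₂)/|p₁ × p₂|.
Here n̂_z ≈ -0.745; the vertex latitude is φ_max = arccos|n̂_z| ≈ 41.8°.

≈ 41.8°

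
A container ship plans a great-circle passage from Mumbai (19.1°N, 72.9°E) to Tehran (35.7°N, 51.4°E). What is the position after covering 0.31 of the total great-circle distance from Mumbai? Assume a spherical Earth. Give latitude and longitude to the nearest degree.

≈ 25°N, 67°E

From cos δ = sin φ₁ sin φ₂ + cos φ₁ cos φ₂ cos Δλ, the central angle is δ ≈ 0.440 rad (25.2°).
Interpolate at f = 0.31 with slerp weights a = sin((1−f)δ)/sin δ ≈ 0.702, b = sin(fδ)/sin δ ≈ 0.319.
p = a·p₁ + b·p₂ ≈ (0.357, 0.836, 0.416); φ = arcsin(p_z) ≈ 24.58°, λ = atan2(p_y, p_x) ≈ 66.90°.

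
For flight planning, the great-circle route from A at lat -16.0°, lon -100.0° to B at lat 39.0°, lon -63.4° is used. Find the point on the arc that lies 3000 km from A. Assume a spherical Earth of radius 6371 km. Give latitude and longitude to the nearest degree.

From cos δ = sin φ₁ sin φ₂ + cos φ₁ cos φ₂ cos Δλ, the central angle is δ ≈ 1.130 rad (64.8°). The total great-circle distance is δ·R ≈ 1.130 × 6371 ≈ 7202 km, so the target fraction is f = 3000/7202 ≈ 0.417.
Interpolate at f ≈ 0.417 with slerp weights a = sin((1−f)δ)/sin δ ≈ 0.677, b = sin(fδ)/sin δ ≈ 0.502.
p = a·p₁ + b·p₂ ≈ (0.061, -0.990, 0.129); φ = arcsin(p_z) ≈ 7.41°, λ = atan2(p_y, p_x) ≈ -86.45°.

≈ lat 7°, lon -86°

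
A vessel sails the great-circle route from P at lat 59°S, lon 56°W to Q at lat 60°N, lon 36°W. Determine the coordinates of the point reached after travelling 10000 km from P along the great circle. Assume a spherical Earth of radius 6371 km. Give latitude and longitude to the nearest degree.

≈ lat 30°N, lon 43°W

Write both endpoints as unit vectors p₁, p₂ with components (cos φ cos λ, cos φ sin λ, sin φ).
The central angle between the endpoints is δ = arccos(p₁·p₂) ≈ 2.095 rad (120.0°). The total great-circle distance is δ·R ≈ 2.095 × 6371 ≈ 13346 km, so the target fraction is f = 10000/13346 ≈ 0.749.
Interpolate at f ≈ 0.749 with slerp weights a = sin((1−f)δ)/sin δ ≈ 0.579, b = sin(fδ)/sin δ ≈ 1.155.
p = a·p₁ + b·p₂ ≈ (0.634, -0.587, 0.504); φ = arcsin(p_z) ≈ 30.26°, λ = atan2(p_y, p_x) ≈ -42.78°.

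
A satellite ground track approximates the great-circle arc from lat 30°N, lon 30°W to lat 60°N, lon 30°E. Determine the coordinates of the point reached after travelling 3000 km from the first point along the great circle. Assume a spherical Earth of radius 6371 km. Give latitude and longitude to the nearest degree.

≈ lat 50°N, lon 6°W

Write both endpoints as unit vectors p₁, p₂ with components (cos φ cos λ, cos φ sin λ, sin φ).
The central angle between the endpoints is δ = arccos(p₁·p₂) ≈ 0.864 rad (49.5°). The total great-circle distance is δ·R ≈ 0.864 × 6371 ≈ 5504 km, so the target fraction is f = 3000/5504 ≈ 0.545.
Interpolate at f ≈ 0.545 with slerp weights a = sin((1−f)δ)/sin δ ≈ 0.504, b = sin(fδ)/sin δ ≈ 0.597.
p = a·p₁ + b·p₂ ≈ (0.636, -0.069, 0.769); φ = arcsin(p_z) ≈ 50.22°, λ = atan2(p_y, p_x) ≈ -6.18°.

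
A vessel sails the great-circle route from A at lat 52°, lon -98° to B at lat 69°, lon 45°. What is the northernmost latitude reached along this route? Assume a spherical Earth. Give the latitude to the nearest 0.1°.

The great circle lies in the plane with unit normal n̂ = (p₁ × p₂)/|p₁ × p₂|.
Here n̂_z ≈ +0.160; the vertex latitude is φ_max = arccos|n̂_z| ≈ 80.8°.

≈ 80.8°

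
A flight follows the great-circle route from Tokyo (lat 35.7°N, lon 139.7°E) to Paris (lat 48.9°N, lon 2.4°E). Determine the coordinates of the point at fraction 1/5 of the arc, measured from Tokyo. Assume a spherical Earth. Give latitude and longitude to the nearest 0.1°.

≈ lat 50.8°N, lon 127.5°E

Convert each endpoint to a unit vector on the sphere (x = cos φ cos λ, y = cos φ sin λ, z = sin φ).
The central angle between the endpoints is δ = arccos(p₁·p₂) ≈ 1.523 rad (87.3°).
Interpolate at f = 1/5 with slerp weights a = sin((1−f)δ)/sin δ ≈ 0.940, b = sin(fδ)/sin δ ≈ 0.300.
p = a·p₁ + b·p₂ ≈ (-0.385, 0.502, 0.775); φ = arcsin(p_z) ≈ 50.77°, λ = atan2(p_y, p_x) ≈ 127.48°.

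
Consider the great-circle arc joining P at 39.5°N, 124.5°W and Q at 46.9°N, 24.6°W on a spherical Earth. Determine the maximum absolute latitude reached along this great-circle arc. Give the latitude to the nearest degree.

The great circle lies in the plane with unit normal n̂ = (p₁ × p₂)/|p₁ × p₂|.
Here n̂_z ≈ +0.560; the vertex latitude is φ_max = arccos|n̂_z| ≈ 55.9°.
Check via Clairaut: cos φ_max = |cos φ₁| · sin C = cos(39.5°)·sin(46.5°) ≈ 0.560, again giving ≈ 55.9°.

≈ 56°N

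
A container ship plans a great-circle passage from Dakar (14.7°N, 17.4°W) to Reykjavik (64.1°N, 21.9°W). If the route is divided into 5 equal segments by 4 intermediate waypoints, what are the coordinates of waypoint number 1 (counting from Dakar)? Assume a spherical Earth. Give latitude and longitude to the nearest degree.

Write both endpoints as unit vectors p₁, p₂ with components (cos φ cos λ, cos φ sin λ, sin φ).
The central angle between the endpoints is δ = arccos(p₁·p₂) ≈ 0.864 rad (49.5°).
Interpolate at f = 1/5 with slerp weights a = sin((1−f)δ)/sin δ ≈ 0.838, b = sin(fδ)/sin δ ≈ 0.226.
p = a·p₁ + b·p₂ ≈ (0.865, -0.279, 0.416); φ = arcsin(p_z) ≈ 24.59°, λ = atan2(p_y, p_x) ≈ -17.89°.

≈ (25°N, 18°W)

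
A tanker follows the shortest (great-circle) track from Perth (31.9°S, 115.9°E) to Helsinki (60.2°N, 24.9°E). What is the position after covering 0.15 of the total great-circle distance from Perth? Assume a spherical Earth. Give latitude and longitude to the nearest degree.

Convert each endpoint to a unit vector on the sphere (x = cos φ cos λ, y = cos φ sin λ, z = sin φ).
The central angle between the endpoints is δ = arccos(p₁·p₂) ≈ 2.055 rad (117.8°).
Interpolate at f = 0.15 with slerp weights a = sin((1−f)δ)/sin δ ≈ 1.113, b = sin(fδ)/sin δ ≈ 0.343.
p = a·p₁ + b·p₂ ≈ (-0.258, 0.921, -0.290); φ = arcsin(p_z) ≈ -16.88°, λ = atan2(p_y, p_x) ≈ 105.64°.

≈ 17°S, 106°E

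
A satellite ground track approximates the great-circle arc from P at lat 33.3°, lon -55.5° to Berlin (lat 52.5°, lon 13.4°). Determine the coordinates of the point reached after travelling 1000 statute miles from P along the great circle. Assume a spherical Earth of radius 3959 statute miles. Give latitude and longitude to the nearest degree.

From cos δ = sin φ₁ sin φ₂ + cos φ₁ cos φ₂ cos Δλ, the central angle is δ ≈ 0.904 rad (51.8°). The total great-circle distance is δ·R ≈ 0.904 × 3959 ≈ 3578 mi, so the target fraction is f = 1000/3578 ≈ 0.280.
Interpolate at f ≈ 0.280 with slerp weights a = sin((1−f)δ)/sin δ ≈ 0.771, b = sin(fδ)/sin δ ≈ 0.318.
p = a·p₁ + b·p₂ ≈ (0.554, -0.486, 0.676); φ = arcsin(p_z) ≈ 42.53°, λ = atan2(p_y, p_x) ≈ -41.31°.

≈ lat 43°, lon -41°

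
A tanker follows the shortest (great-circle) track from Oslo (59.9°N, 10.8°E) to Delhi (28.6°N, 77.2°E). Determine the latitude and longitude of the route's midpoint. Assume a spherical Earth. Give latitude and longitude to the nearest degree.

≈ (49°N, 54°E)

Write both endpoints as unit vectors p₁, p₂ with components (cos φ cos λ, cos φ sin λ, sin φ).
The central angle between the endpoints is δ = arccos(p₁·p₂) ≈ 0.939 rad (53.8°).
Interpolate at f = 1/2 with slerp weights a = sin((1−f)δ)/sin δ ≈ 0.561, b = sin(fδ)/sin δ ≈ 0.561.
p = a·p₁ + b·p₂ ≈ (0.385, 0.533, 0.753); φ = arcsin(p_z) ≈ 48.89°, λ = atan2(p_y, p_x) ≈ 54.13°.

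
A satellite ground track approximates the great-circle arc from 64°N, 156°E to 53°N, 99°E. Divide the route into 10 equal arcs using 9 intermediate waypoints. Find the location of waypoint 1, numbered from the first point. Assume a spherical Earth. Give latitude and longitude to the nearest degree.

≈ 64°N, 149°E

The haversine formula gives a central angle δ ≈ 0.533 rad (30.5°) between the endpoints.
Interpolate at f = 1/10 with slerp weights a = sin((1−f)δ)/sin δ ≈ 0.908, b = sin(fδ)/sin δ ≈ 0.105.
p = a·p₁ + b·p₂ ≈ (-0.374, 0.224, 0.900); φ = arcsin(p_z) ≈ 64.17°, λ = atan2(p_y, p_x) ≈ 149.03°.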